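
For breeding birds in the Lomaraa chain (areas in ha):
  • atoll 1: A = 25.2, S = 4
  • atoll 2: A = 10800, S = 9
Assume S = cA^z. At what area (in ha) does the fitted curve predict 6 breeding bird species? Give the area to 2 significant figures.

520 ha

z = ln(9/4) / ln(10800/25.2) = 0.8109 / 6.0605 = 0.1338
c = 4 / 25.2^0.1338 = 4 / 1.54 = 2.597
A = (6/2.597)^(1/0.1338) ⇒ ln A = ln(2.31)/0.1338 = 6.2571
A = e^6.2571 ≈ 521.7 ha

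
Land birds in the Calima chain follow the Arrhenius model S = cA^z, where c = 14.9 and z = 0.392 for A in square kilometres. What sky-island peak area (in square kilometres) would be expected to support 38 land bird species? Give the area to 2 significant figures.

38 = 14.9 × A^0.392  ⇒  A^0.392 = 38/14.9 = 2.55
ln A = ln(2.55) / 0.392 = 0.9362 / 0.392 = 2.3883
A = e^2.3883 ≈ 10.9 square kilometres

11 square kilometres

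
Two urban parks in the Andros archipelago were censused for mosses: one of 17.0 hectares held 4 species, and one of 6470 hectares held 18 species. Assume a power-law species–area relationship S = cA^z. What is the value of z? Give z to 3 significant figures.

Taking logs: ln S = ln c + z ln A, so z = (ln S₂ − ln S₁)/(ln A₂ − ln A₁).
z = ln(18/4) / ln(6470/17) = ln(4.5) / ln(380.6) = 1.5041 / 5.9417 = 0.2531

0.253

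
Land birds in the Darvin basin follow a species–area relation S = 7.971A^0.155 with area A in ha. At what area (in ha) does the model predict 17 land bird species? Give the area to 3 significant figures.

132 ha

17 = 7.971 × A^0.155  ⇒  A^0.155 = 17/7.971 = 2.133
ln A = ln(2.133) / 0.155 = 0.7574 / 0.155 = 4.8865
A = e^4.8865 ≈ 132.5 ha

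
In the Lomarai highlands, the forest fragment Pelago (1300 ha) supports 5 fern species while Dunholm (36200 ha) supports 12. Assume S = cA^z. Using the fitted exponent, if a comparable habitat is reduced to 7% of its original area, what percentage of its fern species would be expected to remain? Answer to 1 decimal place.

49.7%

z = ln(12/5) / ln(36200/1300) = 0.8755 / 3.3267 = 0.2632
S_new/S_old = (A_new/A_old)^z = 0.07^0.2632 = exp(0.2632 × -2.6593) = 0.4967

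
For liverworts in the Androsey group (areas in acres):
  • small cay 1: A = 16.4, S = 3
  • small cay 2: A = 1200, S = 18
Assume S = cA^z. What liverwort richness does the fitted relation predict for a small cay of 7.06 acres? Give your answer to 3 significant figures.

z = ln(18/3) / ln(1200/16.4) = 1.7918 / 4.2928 = 0.4174
c = 3 / 16.4^0.4174 = 3 / 3.214 = 0.9334
S₃ = 0.9334 × 7.06^0.4174 = 0.9334 × 2.261 ≈ 2.11

2.11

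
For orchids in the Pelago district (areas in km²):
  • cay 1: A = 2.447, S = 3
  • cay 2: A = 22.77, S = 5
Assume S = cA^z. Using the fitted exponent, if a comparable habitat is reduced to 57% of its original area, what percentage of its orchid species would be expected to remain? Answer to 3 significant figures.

z = ln(5/3) / ln(22.77/2.447) = 0.5108 / 2.2306 = 0.2290
S_new/S_old = (A_new/A_old)^z = 0.57^0.2290 = exp(0.2290 × -0.5621) = 0.8792

87.9%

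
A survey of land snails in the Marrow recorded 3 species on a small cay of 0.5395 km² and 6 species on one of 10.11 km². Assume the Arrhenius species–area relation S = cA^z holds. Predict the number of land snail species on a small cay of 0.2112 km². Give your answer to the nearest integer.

2

z = ln(6/3) / ln(10.11/0.5395) = 0.6931 / 2.9306 = 0.2365
c = 3 / 0.5395^0.2365 = 3 / 0.8642 = 3.471
S₃ = 3.471 × 0.2112^0.2365 = 3.471 × 0.6923 ≈ 2.403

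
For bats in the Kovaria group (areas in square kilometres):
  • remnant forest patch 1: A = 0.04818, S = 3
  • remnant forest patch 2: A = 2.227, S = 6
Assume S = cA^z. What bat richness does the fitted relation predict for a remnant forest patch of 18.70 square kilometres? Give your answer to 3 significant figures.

z = ln(6/3) / ln(2.227/0.04818) = 0.6931 / 3.8335 = 0.1808
c = 3 / 0.04818^0.1808 = 3 / 0.5779 = 5.191
S₃ = 5.191 × 18.7^0.1808 = 5.191 × 1.698 ≈ 8.815

8.82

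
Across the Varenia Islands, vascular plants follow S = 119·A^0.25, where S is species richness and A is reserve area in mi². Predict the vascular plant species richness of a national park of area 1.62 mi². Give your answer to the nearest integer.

S = 119 × 1.62^0.25 = 119 × 1.128 ≈ 134.3

134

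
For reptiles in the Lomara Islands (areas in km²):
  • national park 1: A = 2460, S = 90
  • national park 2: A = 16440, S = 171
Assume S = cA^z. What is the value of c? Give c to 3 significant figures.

6.43

z = ln(S₂/S₁) / ln(A₂/A₁) = ln(171/90) / ln(16440/2460) = 0.6419 / 1.8996 = 0.3379
c = S₁ / A₁^z = 90 / 2460^0.3379 = 90 / 13.99 = 6.434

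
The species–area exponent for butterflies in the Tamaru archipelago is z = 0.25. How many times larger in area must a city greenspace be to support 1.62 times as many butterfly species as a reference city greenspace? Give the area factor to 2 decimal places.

(A₂/A₁)^0.25 = 1.62, so A₂/A₁ = 1.62^(1/0.25) = 1.62^4
ln(A₂/A₁) = ln 1.62 / 0.25 = 0.4824 / 0.25 = 1.9297
A₂/A₁ = e^1.9297 ≈ 6.887

6.89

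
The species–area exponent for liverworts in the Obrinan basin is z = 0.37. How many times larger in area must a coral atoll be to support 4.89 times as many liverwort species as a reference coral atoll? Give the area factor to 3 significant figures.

(A₂/A₁)^0.37 = 4.89, so A₂/A₁ = 4.89^(1/0.37) = 4.89^2.703
ln(A₂/A₁) = ln 4.89 / 0.37 = 1.5872 / 0.37 = 4.2897
A₂/A₁ = e^4.2897 ≈ 72.95

72.9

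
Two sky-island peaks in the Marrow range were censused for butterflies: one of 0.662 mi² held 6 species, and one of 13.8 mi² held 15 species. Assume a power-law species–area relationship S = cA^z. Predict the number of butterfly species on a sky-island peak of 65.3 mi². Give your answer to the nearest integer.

24

z = ln(15/6) / ln(13.8/0.662) = 0.9163 / 3.0372 = 0.3017
c = 6 / 0.662^0.3017 = 6 / 0.883 = 6.795
S₃ = 6.795 × 65.3^0.3017 = 6.795 × 3.528 ≈ 23.97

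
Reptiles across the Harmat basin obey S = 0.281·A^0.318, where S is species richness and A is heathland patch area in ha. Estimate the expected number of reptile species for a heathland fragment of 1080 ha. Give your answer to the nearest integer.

3

S = 0.281 × 1080^0.318
ln S = ln 0.281 + 0.318 × ln 1080 = -1.2694 + 0.318 × 6.9847 = 0.9517
S = e^0.9517 ≈ 2.59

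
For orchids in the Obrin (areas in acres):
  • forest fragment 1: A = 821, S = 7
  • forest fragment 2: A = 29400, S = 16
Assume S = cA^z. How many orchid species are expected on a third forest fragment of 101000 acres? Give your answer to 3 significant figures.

z = ln(16/7) / ln(29400/821) = 0.8267 / 3.5782 = 0.2310
c = 7 / 821^0.2310 = 7 / 4.713 = 1.485
S₃ = 1.485 × 101000^0.2310 = 1.485 × 14.33 ≈ 21.28

21.3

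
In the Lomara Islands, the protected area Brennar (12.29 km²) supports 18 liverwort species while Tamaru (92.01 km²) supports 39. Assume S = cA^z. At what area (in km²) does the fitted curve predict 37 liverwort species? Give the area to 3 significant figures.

80.2 km²

z = ln(39/18) / ln(92.01/12.29) = 0.7732 / 2.0131 = 0.3841
c = 18 / 12.29^0.3841 = 18 / 2.621 = 6.868
A = (37/6.868)^(1/0.3841) ⇒ ln A = ln(5.388)/0.3841 = 4.3848
A = e^4.3848 ≈ 80.22 km²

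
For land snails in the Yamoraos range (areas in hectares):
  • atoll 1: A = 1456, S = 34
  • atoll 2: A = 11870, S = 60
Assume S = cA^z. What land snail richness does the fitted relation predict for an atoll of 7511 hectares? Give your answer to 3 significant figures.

53.0

z = ln(60/34) / ln(11870/1456) = 0.5680 / 2.0983 = 0.2707
c = 34 / 1456^0.2707 = 34 / 7.182 = 4.734
S₃ = 4.734 × 7511^0.2707 = 4.734 × 11.2 ≈ 53.01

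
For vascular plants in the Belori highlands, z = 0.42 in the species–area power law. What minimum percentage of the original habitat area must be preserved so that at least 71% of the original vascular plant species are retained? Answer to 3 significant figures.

44.2%

Need (A_new/A_old)^0.42 = 0.71, so A_new/A_old = 0.71^(1/0.42) = 0.71^2.381
ln(A_new/A_old) = ln 0.71 / 0.42 = -0.3425 / 0.42 = -0.8155
A_new/A_old = e^-0.8155 ≈ 0.4424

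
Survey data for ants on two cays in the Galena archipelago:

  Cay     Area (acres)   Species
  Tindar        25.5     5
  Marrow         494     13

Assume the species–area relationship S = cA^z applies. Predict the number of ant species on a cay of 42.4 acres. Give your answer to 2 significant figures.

z = ln(13/5) / ln(494/25.5) = 0.9555 / 2.9639 = 0.3224
c = 5 / 25.5^0.3224 = 5 / 2.841 = 1.76
S₃ = 1.76 × 42.4^0.3224 = 1.76 × 3.347 ≈ 5.891

5.9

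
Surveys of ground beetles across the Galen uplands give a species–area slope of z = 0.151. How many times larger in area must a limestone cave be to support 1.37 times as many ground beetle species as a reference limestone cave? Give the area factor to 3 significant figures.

8.04

(A₂/A₁)^0.151 = 1.37, so A₂/A₁ = 1.37^(1/0.151) = 1.37^6.623
ln(A₂/A₁) = ln 1.37 / 0.151 = 0.3148 / 0.151 = 2.0848
A₂/A₁ = e^2.0848 ≈ 8.043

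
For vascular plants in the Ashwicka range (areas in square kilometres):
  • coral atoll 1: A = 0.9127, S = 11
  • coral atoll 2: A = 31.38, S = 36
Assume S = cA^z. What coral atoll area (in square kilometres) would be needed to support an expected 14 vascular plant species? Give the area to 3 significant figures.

z = ln(36/11) / ln(31.38/0.9127) = 1.1856 / 3.5375 = 0.3352
c = 11 / 0.9127^0.3352 = 11 / 0.9698 = 11.34
A = (14/11.34)^(1/0.3352) ⇒ ln A = ln(1.234)/0.3352 = 0.6282
A = e^0.6282 ≈ 1.874 square kilometres

1.87 square kilometres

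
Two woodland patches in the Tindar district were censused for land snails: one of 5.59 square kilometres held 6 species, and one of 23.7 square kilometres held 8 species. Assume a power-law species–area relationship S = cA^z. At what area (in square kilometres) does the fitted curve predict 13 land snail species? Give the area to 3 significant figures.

z = ln(8/6) / ln(23.7/5.59) = 0.2877 / 1.4445 = 0.1992
c = 6 / 5.59^0.1992 = 6 / 1.409 = 4.259
A = (13/4.259)^(1/0.1992) ⇒ ln A = ln(3.052)/0.1992 = 5.6033
A = e^5.6033 ≈ 271.3 square kilometres

271 square kilometres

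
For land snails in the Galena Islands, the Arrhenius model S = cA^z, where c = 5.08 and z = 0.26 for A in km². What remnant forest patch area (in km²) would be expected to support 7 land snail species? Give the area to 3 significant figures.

7 = 5.08 × A^0.26  ⇒  A^0.26 = 7/5.08 = 1.378
ln A = ln(1.378) / 0.26 = 0.3206 / 0.26 = 1.2331
A = e^1.2331 ≈ 3.432 km²

3.43 km²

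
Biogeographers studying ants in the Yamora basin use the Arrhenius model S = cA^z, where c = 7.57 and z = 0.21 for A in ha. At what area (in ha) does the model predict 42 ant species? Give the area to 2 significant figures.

3500 ha

42 = 7.57 × A^0.21  ⇒  A^0.21 = 42/7.57 = 5.548
ln A = ln(5.548) / 0.21 = 1.7135 / 0.21 = 8.1594
A = e^8.1594 ≈ 3496 ha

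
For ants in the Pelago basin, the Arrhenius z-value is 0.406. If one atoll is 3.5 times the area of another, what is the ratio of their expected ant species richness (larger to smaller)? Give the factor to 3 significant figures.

1.66

S₂/S₁ = (A₂/A₁)^z = 3.5^0.406
ln(S₂/S₁) = 0.406 × ln 3.5 = 0.406 × 1.2528 = 0.5086
S₂/S₁ = e^0.5086 ≈ 1.663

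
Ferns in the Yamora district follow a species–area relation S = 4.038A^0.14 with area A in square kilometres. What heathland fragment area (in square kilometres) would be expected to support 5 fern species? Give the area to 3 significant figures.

4.60 square kilometres

5 = 4.038 × A^0.14  ⇒  A^0.14 = 5/4.038 = 1.238
ln A = ln(1.238) / 0.14 = 0.2137 / 0.14 = 1.5263
A = e^1.5263 ≈ 4.601 square kilometres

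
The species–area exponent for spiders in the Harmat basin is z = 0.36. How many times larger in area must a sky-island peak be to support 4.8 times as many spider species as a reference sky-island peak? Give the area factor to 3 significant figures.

(A₂/A₁)^0.36 = 4.8, so A₂/A₁ = 4.8^(1/0.36) = 4.8^2.778
ln(A₂/A₁) = ln 4.8 / 0.36 = 1.5686 / 0.36 = 4.3573
A₂/A₁ = e^4.3573 ≈ 78.04

78.0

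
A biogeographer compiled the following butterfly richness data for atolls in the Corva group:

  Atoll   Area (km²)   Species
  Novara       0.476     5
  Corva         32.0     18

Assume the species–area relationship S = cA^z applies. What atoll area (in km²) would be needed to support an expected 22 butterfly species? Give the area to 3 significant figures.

61.9 km²

z = ln(18/5) / ln(32/0.476) = 1.2809 / 4.2081 = 0.3044
c = 5 / 0.476^0.3044 = 5 / 0.7977 = 6.268
A = (22/6.268)^(1/0.3044) ⇒ ln A = ln(3.51)/0.3044 = 4.1250
A = e^4.1250 ≈ 61.87 km²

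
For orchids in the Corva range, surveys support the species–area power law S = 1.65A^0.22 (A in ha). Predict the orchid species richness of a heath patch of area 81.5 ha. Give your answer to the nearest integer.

4 species

S = 1.65 × 81.5^0.22 = 1.65 × 2.633 ≈ 4.344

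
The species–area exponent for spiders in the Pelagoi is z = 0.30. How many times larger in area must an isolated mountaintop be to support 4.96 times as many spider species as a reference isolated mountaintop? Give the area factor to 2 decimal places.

(A₂/A₁)^0.3 = 4.96, so A₂/A₁ = 4.96^(1/0.3) = 4.96^3.333
ln(A₂/A₁) = ln 4.96 / 0.3 = 1.6014 / 0.3 = 5.3380
A₂/A₁ = e^5.3380 ≈ 208.1

208.10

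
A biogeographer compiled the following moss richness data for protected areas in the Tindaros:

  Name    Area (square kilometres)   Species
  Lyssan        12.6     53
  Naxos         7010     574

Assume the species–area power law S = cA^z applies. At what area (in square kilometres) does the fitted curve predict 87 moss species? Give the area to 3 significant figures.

46.9 square kilometres

z = ln(574/53) / ln(7010/12.6) = 2.3823 / 6.3214 = 0.3769
c = 53 / 12.6^0.3769 = 53 / 2.598 = 20.4
A = (87/20.4)^(1/0.3769) ⇒ ln A = ln(4.265)/0.3769 = 3.8488
A = e^3.8488 ≈ 46.94 square kilometres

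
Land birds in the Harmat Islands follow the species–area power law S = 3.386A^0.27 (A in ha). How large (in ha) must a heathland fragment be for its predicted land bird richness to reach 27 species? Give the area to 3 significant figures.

2190 ha

27 = 3.386 × A^0.27  ⇒  A^0.27 = 27/3.386 = 7.974
ln A = ln(7.974) / 0.27 = 2.0762 / 0.27 = 7.6896
A = e^7.6896 ≈ 2185 ha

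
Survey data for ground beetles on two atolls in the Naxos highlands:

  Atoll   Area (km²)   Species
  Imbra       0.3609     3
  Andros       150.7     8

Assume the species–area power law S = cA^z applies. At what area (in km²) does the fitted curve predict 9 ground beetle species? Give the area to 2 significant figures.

z = ln(8/3) / ln(150.7/0.3609) = 0.9808 / 6.0344 = 0.1625
c = 3 / 0.3609^0.1625 = 3 / 0.8473 = 3.54
A = (9/3.54)^(1/0.1625) ⇒ ln A = ln(2.542)/0.1625 = 5.7399
A = e^5.7399 ≈ 311 km²

310 km²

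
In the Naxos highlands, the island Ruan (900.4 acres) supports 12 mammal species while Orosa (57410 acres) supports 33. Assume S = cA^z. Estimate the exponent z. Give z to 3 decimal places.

0.243

Taking logs: ln S = ln c + z ln A, so z = (ln S₂ − ln S₁)/(ln A₂ − ln A₁).
z = ln(33/12) / ln(57410/900.4) = ln(2.75) / ln(63.76) = 1.0116 / 4.1551 = 0.2435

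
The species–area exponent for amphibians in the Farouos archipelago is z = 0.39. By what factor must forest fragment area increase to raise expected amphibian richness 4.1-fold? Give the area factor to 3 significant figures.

(A₂/A₁)^0.39 = 4.1, so A₂/A₁ = 4.1^(1/0.39) = 4.1^2.564
ln(A₂/A₁) = ln 4.1 / 0.39 = 1.4110 / 0.39 = 3.6179
A₂/A₁ = e^3.6179 ≈ 37.26

37.3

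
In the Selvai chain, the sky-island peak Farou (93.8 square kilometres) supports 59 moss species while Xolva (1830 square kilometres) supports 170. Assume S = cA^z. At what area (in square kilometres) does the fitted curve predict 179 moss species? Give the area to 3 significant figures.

z = ln(170/59) / ln(1830/93.8) = 1.0583 / 2.9709 = 0.3562
c = 59 / 93.8^0.3562 = 59 / 5.041 = 11.7
A = (179/11.7)^(1/0.3562) ⇒ ln A = ln(15.29)/0.3562 = 7.6569
A = e^7.6569 ≈ 2115 square kilometres

2120 square kilometres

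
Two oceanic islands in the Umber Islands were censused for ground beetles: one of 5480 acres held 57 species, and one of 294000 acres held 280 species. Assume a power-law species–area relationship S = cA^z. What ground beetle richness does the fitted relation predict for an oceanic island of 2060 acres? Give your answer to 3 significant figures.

z = ln(280/57) / ln(294000/5480) = 1.5917 / 3.9825 = 0.3997
c = 57 / 5480^0.3997 = 57 / 31.21 = 1.826
S₃ = 1.826 × 2060^0.3997 = 1.826 × 21.11 ≈ 38.55

38.6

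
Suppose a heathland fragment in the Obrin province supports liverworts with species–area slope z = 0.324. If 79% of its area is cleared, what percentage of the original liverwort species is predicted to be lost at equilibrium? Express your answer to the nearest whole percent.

40%

S_new/S_old = (A_new/A_old)^z = 0.21^0.324
= exp(0.324 × ln 0.21) = exp(0.324 × -1.5606) = exp(-0.5056) ≈ 0.6031
Fraction lost = 1 − 0.6031 = 0.3969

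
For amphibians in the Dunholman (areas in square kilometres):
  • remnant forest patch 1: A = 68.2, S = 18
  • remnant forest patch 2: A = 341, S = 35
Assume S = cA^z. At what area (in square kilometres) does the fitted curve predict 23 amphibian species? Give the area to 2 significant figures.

120 square kilometres

z = ln(35/18) / ln(341/68.2) = 0.6650 / 1.6094 = 0.4132
c = 18 / 68.2^0.4132 = 18 / 5.724 = 3.145
A = (23/3.145)^(1/0.4132) ⇒ ln A = ln(7.314)/0.4132 = 4.8157
A = e^4.8157 ≈ 123.4 square kilometres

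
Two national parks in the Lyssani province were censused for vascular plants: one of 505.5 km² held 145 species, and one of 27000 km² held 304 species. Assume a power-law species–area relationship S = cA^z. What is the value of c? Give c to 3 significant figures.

z = ln(S₂/S₁) / ln(A₂/A₁) = ln(304/145) / ln(27000/505.5) = 0.7403 / 3.9780 = 0.1861
c = S₁ / A₁^z = 145 / 505.5^0.1861 = 145 / 3.185 = 45.52

45.5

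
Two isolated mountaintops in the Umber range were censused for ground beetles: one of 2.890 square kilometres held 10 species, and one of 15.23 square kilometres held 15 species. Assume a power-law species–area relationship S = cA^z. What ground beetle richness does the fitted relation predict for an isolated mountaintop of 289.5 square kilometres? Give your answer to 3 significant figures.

z = ln(15/10) / ln(15.23/2.89) = 0.4055 / 1.6620 = 0.2440
c = 10 / 2.89^0.2440 = 10 / 1.296 = 7.719
S₃ = 7.719 × 289.5^0.2440 = 7.719 × 3.986 ≈ 30.77

30.8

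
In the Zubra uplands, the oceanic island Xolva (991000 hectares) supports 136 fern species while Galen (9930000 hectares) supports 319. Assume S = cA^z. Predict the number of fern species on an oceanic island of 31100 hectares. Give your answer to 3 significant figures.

z = ln(319/136) / ln(9930000/991000) = 0.8525 / 2.3046 = 0.3699
c = 136 / 991000^0.3699 = 136 / 165.2 = 0.823
S₃ = 0.823 × 31100^0.3699 = 0.823 × 45.92 ≈ 37.79

37.8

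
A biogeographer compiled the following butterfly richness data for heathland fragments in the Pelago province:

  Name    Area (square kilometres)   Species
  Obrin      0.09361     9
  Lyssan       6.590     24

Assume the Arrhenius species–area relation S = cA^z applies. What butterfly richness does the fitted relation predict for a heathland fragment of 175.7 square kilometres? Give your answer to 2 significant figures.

z = ln(24/9) / ln(6.59/0.09361) = 0.9808 / 4.2542 = 0.2306
c = 9 / 0.09361^0.2306 = 9 / 0.5792 = 15.54
S₃ = 15.54 × 175.7^0.2306 = 15.54 × 3.293 ≈ 51.16

51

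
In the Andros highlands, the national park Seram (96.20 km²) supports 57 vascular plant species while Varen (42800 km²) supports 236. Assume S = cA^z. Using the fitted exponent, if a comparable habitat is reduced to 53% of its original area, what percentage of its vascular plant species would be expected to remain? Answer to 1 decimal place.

z = ln(236/57) / ln(42800/96.2) = 1.4208 / 6.0979 = 0.2330
S_new/S_old = (A_new/A_old)^z = 0.53^0.2330 = exp(0.2330 × -0.6349) = 0.8625

86.2%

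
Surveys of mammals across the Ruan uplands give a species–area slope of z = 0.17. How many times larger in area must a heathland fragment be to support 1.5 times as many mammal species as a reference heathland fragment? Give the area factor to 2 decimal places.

(A₂/A₁)^0.17 = 1.5, so A₂/A₁ = 1.5^(1/0.17) = 1.5^5.882
ln(A₂/A₁) = ln 1.5 / 0.17 = 0.4055 / 0.17 = 2.3851
A₂/A₁ = e^2.3851 ≈ 10.86

10.86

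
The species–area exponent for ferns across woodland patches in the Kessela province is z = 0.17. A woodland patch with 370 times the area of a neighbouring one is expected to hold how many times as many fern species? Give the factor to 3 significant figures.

S₂/S₁ = (A₂/A₁)^z = 370^0.17
ln(S₂/S₁) = 0.17 × ln 370 = 0.17 × 5.9135 = 1.0053
S₂/S₁ = e^1.0053 ≈ 2.733

2.73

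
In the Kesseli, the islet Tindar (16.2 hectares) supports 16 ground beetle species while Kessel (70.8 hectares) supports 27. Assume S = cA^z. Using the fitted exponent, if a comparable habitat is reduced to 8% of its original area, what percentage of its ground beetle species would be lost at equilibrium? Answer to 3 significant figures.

59.2%

z = ln(27/16) / ln(70.8/16.2) = 0.5232 / 1.4748 = 0.3548
S_new/S_old = (A_new/A_old)^z = 0.08^0.3548 = exp(0.3548 × -2.5257) = 0.4082
Fraction lost = 1 − 0.4082 = 0.5918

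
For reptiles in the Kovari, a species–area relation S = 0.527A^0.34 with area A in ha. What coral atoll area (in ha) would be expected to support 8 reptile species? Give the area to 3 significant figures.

8 = 0.527 × A^0.34  ⇒  A^0.34 = 8/0.527 = 15.18
ln A = ln(15.18) / 0.34 = 2.7200 / 0.34 = 8.0000
A = e^8.0000 ≈ 2981 ha

2980 ha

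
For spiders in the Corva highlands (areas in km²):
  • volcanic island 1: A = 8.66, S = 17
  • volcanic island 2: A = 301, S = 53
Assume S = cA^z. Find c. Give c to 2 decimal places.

z = ln(S₂/S₁) / ln(A₂/A₁) = ln(53/17) / ln(301/8.66) = 1.1371 / 3.5484 = 0.3204
c = S₁ / A₁^z = 17 / 8.66^0.3204 = 17 / 1.997 = 8.512

8.51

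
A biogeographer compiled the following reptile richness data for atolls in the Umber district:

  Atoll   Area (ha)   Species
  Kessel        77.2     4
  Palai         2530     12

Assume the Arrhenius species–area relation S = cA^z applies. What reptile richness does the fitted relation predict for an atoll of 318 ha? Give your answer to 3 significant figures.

6.25

z = ln(12/4) / ln(2530/77.2) = 1.0986 / 3.4896 = 0.3148
c = 4 / 77.2^0.3148 = 4 / 3.929 = 1.018
S₃ = 1.018 × 318^0.3148 = 1.018 × 6.135 ≈ 6.246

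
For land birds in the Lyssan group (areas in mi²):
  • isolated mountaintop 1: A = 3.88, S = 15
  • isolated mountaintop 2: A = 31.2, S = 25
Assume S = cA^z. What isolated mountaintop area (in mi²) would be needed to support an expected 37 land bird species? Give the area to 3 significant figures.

155 mi²

z = ln(25/15) / ln(31.2/3.88) = 0.5108 / 2.0846 = 0.2450
c = 15 / 3.88^0.2450 = 15 / 1.394 = 10.76
A = (37/10.76)^(1/0.2450) ⇒ ln A = ln(3.439)/0.2450 = 5.0403
A = e^5.0403 ≈ 154.5 mi²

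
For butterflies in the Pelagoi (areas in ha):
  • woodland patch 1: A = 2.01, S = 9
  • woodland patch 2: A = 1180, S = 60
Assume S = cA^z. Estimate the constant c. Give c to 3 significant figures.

z = ln(S₂/S₁) / ln(A₂/A₁) = ln(60/9) / ln(1180/2.01) = 1.8971 / 6.3751 = 0.2976
c = S₁ / A₁^z = 9 / 2.01^0.2976 = 9 / 1.231 = 7.312

7.31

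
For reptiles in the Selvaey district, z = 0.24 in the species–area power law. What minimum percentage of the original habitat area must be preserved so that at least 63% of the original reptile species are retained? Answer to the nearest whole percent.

15%

Need (A_new/A_old)^0.24 = 0.63, so A_new/A_old = 0.63^(1/0.24) = 0.63^4.167
ln(A_new/A_old) = ln 0.63 / 0.24 = -0.4620 / 0.24 = -1.9251
A_new/A_old = e^-1.9251 ≈ 0.1459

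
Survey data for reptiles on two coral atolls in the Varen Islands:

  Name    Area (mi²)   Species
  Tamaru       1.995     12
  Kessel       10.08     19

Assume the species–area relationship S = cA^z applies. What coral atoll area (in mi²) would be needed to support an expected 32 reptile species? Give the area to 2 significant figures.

z = ln(19/12) / ln(10.08/1.995) = 0.4595 / 1.6199 = 0.2837
c = 12 / 1.995^0.2837 = 12 / 1.216 = 9.865
A = (32/9.865)^(1/0.2837) ⇒ ln A = ln(3.244)/0.2837 = 4.1482
A = e^4.1482 ≈ 63.32 mi²

63 mi²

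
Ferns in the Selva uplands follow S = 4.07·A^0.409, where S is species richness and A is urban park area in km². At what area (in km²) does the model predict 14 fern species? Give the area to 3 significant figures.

20.5 km²

14 = 4.07 × A^0.409  ⇒  A^0.409 = 14/4.07 = 3.44
ln A = ln(3.44) / 0.409 = 1.2354 / 0.409 = 3.0206
A = e^3.0206 ≈ 20.5 km²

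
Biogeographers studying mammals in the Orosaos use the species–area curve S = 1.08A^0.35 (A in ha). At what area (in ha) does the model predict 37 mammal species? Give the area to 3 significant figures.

24300 ha

37 = 1.08 × A^0.35  ⇒  A^0.35 = 37/1.08 = 34.26
ln A = ln(34.26) / 0.35 = 3.5340 / 0.35 = 10.0970
A = e^10.0970 ≈ 24271 ha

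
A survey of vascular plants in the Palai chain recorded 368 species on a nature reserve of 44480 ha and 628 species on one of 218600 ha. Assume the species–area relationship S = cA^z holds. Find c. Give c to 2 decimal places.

z = ln(S₂/S₁) / ln(A₂/A₁) = ln(628/368) / ln(218600/44480) = 0.5345 / 1.5922 = 0.3357
c = S₁ / A₁^z = 368 / 44480^0.3357 = 368 / 36.33 = 10.13

10.13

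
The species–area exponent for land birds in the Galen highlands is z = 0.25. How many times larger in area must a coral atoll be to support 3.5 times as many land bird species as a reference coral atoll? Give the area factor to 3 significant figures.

150

(A₂/A₁)^0.25 = 3.5, so A₂/A₁ = 3.5^(1/0.25) = 3.5^4
ln(A₂/A₁) = ln 3.5 / 0.25 = 1.2528 / 0.25 = 5.0111
A₂/A₁ = e^5.0111 ≈ 150.1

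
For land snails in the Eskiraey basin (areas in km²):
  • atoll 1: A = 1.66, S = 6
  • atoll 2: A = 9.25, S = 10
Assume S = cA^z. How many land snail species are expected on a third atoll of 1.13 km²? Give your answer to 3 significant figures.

5.35

z = ln(10/6) / ln(9.25/1.66) = 0.5108 / 1.7178 = 0.2974
c = 6 / 1.66^0.2974 = 6 / 1.163 = 5.161
S₃ = 5.161 × 1.13^0.2974 = 5.161 × 1.037 ≈ 5.352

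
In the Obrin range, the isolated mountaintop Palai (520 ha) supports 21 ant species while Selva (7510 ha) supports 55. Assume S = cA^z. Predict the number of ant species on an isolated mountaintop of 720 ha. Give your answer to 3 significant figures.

z = ln(55/21) / ln(7510/520) = 0.9628 / 2.6702 = 0.3606
c = 21 / 520^0.3606 = 21 / 9.535 = 2.202
S₃ = 2.202 × 720^0.3606 = 2.202 × 10.72 ≈ 23.61

23.6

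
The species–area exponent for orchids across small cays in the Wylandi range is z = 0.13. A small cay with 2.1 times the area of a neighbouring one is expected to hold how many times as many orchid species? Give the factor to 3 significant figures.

S₂/S₁ = (A₂/A₁)^z = 2.1^0.13
ln(S₂/S₁) = 0.13 × ln 2.1 = 0.13 × 0.7419 = 0.0965
S₂/S₁ = e^0.0965 ≈ 1.101

1.10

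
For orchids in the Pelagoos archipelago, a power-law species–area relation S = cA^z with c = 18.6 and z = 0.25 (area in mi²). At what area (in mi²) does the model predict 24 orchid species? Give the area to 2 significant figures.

2.8 mi²

24 = 18.6 × A^0.25  ⇒  A^0.25 = 24/18.6 = 1.29
ln A = ln(1.29) / 0.25 = 0.2549 / 0.25 = 1.0196
A = e^1.0196 ≈ 2.772 mi²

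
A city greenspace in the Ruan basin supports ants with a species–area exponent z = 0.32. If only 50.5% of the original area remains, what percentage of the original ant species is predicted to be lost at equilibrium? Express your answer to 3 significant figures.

19.6%

S_new/S_old = (A_new/A_old)^z = 0.505^0.32
= exp(0.32 × ln 0.505) = exp(0.32 × -0.6832) = exp(-0.2186) ≈ 0.8036
Fraction lost = 1 − 0.8036 = 0.1964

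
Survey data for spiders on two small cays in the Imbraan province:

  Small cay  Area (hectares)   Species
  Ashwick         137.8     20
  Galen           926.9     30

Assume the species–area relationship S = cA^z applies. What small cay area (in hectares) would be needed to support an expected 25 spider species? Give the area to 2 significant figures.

390 hectares

z = ln(30/20) / ln(926.9/137.8) = 0.4055 / 1.9060 = 0.2127
c = 20 / 137.8^0.2127 = 20 / 2.852 = 7.014
A = (25/7.014)^(1/0.2127) ⇒ ln A = ln(3.564)/0.2127 = 5.9748
A = e^5.9748 ≈ 393.4 hectares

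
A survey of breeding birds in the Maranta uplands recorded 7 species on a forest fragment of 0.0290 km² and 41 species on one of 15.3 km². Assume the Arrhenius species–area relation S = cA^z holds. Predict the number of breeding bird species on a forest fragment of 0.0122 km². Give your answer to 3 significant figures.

5.48

z = ln(41/7) / ln(15.3/0.029) = 1.7677 / 6.2683 = 0.2820
c = 7 / 0.029^0.2820 = 7 / 0.3685 = 19
S₃ = 19 × 0.0122^0.2820 = 19 × 0.2886 ≈ 5.483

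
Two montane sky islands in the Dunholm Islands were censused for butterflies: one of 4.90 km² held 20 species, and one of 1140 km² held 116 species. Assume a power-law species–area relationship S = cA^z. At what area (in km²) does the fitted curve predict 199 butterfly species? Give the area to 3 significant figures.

z = ln(116/20) / ln(1140/4.9) = 1.7579 / 5.4495 = 0.3226
c = 20 / 4.9^0.3226 = 20 / 1.67 = 11.98
A = (199/11.98)^(1/0.3226) ⇒ ln A = ln(16.61)/0.3226 = 8.7120
A = e^8.7120 ≈ 6075 km²

6080 km²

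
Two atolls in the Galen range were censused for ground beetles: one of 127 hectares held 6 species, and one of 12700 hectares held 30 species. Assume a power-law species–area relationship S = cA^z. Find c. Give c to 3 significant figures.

1.10

z = ln(S₂/S₁) / ln(A₂/A₁) = ln(30/6) / ln(12700/127) = 1.6094 / 4.6052 = 0.3495
c = S₁ / A₁^z = 6 / 127^0.3495 = 6 / 5.436 = 1.104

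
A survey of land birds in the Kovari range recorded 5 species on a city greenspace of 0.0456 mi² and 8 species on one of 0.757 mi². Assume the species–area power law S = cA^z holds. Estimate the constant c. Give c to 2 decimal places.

z = ln(S₂/S₁) / ln(A₂/A₁) = ln(8/5) / ln(0.757/0.0456) = 0.4700 / 2.8095 = 0.1673
c = S₁ / A₁^z = 5 / 0.0456^0.1673 = 5 / 0.5966 = 8.381

8.38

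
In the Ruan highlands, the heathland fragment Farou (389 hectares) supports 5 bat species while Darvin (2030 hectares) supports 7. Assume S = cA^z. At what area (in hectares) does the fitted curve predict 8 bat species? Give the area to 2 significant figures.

z = ln(7/5) / ln(2030/389) = 0.3365 / 1.6522 = 0.2036
c = 5 / 389^0.2036 = 5 / 3.369 = 1.484
A = (8/1.484)^(1/0.2036) ⇒ ln A = ln(5.39)/0.2036 = 8.2715
A = e^8.2715 ≈ 3911 hectares

3900 hectares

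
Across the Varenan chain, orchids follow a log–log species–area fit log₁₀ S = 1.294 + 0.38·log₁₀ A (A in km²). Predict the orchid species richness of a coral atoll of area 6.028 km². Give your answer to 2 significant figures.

S = 19.68 × 6.028^0.38 = 19.68 × 1.979 ≈ 38.95

39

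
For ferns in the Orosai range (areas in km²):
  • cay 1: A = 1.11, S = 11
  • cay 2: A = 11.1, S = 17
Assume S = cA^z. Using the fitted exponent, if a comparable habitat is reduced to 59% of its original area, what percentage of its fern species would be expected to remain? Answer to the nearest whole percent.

z = ln(17/11) / ln(11.1/1.11) = 0.4353 / 2.3026 = 0.1891
S_new/S_old = (A_new/A_old)^z = 0.59^0.1891 = exp(0.1891 × -0.5276) = 0.9051

91%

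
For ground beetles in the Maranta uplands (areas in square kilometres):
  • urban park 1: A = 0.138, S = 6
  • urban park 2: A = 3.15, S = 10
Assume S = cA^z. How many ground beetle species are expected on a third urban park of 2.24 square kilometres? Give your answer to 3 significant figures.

9.46

z = ln(10/6) / ln(3.15/0.138) = 0.5108 / 3.1279 = 0.1633
c = 6 / 0.138^0.1633 = 6 / 0.7237 = 8.291
S₃ = 8.291 × 2.24^0.1633 = 8.291 × 1.141 ≈ 9.458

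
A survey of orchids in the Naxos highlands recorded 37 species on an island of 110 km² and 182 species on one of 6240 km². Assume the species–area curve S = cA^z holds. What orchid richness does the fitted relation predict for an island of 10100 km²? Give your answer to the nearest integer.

z = ln(182/37) / ln(6240/110) = 1.5931 / 4.0383 = 0.3945
c = 37 / 110^0.3945 = 37 / 6.387 = 5.793
S₃ = 5.793 × 10100^0.3945 = 5.793 × 37.99 ≈ 220.1

220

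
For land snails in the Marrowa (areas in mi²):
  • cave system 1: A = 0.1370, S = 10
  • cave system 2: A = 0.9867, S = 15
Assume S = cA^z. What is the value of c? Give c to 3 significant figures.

15.0

z = ln(S₂/S₁) / ln(A₂/A₁) = ln(15/10) / ln(0.9867/0.137) = 0.4055 / 1.9744 = 0.2054
c = S₁ / A₁^z = 10 / 0.137^0.2054 = 10 / 0.6648 = 15.04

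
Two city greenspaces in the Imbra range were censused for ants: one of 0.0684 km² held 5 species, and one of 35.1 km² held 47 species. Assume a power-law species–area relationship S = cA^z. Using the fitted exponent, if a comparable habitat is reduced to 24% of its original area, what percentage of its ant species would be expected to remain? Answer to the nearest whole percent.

z = ln(47/5) / ln(35.1/0.0684) = 2.2407 / 6.2406 = 0.3591
S_new/S_old = (A_new/A_old)^z = 0.24^0.3591 = exp(0.3591 × -1.4271) = 0.599

60%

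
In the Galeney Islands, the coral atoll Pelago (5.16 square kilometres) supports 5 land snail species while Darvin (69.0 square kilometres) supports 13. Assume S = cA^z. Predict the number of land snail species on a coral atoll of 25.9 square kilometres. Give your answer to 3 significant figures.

9.06

z = ln(13/5) / ln(69/5.16) = 0.9555 / 2.5932 = 0.3685
c = 5 / 5.16^0.3685 = 5 / 1.831 = 2.731
S₃ = 2.731 × 25.9^0.3685 = 2.731 × 3.317 ≈ 9.06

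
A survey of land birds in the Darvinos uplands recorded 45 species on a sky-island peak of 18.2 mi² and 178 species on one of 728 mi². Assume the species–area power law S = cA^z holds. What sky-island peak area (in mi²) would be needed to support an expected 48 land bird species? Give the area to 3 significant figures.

21.6 mi²

z = ln(178/45) / ln(728/18.2) = 1.3751 / 3.6889 = 0.3728
c = 45 / 18.2^0.3728 = 45 / 2.949 = 15.26
A = (48/15.26)^(1/0.3728) ⇒ ln A = ln(3.146)/0.3728 = 3.0746
A = e^3.0746 ≈ 21.64 mi²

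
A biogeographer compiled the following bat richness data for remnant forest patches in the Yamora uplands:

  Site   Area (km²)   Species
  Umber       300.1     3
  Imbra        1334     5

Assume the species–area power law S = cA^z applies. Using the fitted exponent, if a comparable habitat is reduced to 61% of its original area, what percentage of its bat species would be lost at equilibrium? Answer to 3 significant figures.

z = ln(5/3) / ln(1334/300.1) = 0.5108 / 1.4918 = 0.3424
S_new/S_old = (A_new/A_old)^z = 0.61^0.3424 = exp(0.3424 × -0.4943) = 0.8443
Fraction lost = 1 − 0.8443 = 0.1557

15.6%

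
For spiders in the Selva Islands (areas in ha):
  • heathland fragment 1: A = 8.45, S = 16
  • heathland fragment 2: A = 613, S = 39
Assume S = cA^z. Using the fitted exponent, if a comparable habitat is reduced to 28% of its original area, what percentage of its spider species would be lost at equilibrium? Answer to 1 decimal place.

z = ln(39/16) / ln(613/8.45) = 0.8910 / 4.2842 = 0.2080
S_new/S_old = (A_new/A_old)^z = 0.28^0.2080 = exp(0.2080 × -1.2730) = 0.7674
Fraction lost = 1 − 0.7674 = 0.2326

23.3%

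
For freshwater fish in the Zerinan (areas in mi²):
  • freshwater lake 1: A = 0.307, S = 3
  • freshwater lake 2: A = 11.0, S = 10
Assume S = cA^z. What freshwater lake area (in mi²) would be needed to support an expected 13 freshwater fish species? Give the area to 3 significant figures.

24.0 mi²

z = ln(10/3) / ln(11/0.307) = 1.2040 / 3.5788 = 0.3364
c = 3 / 0.307^0.3364 = 3 / 0.6721 = 4.463
A = (13/4.463)^(1/0.3364) ⇒ ln A = ln(2.913)/0.3364 = 3.1778
A = e^3.1778 ≈ 23.99 mi²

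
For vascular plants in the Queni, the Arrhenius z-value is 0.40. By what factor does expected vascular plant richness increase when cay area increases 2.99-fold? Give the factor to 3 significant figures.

S₂/S₁ = (A₂/A₁)^z = 2.99^0.4
ln(S₂/S₁) = 0.4 × ln 2.99 = 0.4 × 1.0953 = 0.4381
S₂/S₁ = e^0.4381 ≈ 1.55

1.55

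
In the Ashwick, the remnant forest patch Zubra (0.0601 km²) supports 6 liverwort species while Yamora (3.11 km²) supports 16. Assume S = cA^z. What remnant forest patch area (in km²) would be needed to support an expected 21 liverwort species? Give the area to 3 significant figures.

z = ln(16/6) / ln(3.11/0.0601) = 0.9808 / 3.9464 = 0.2485
c = 6 / 0.0601^0.2485 = 6 / 0.4972 = 12.07
A = (21/12.07)^(1/0.2485) ⇒ ln A = ln(1.74)/0.2485 = 2.2287
A = e^2.2287 ≈ 9.288 km²

9.29 km²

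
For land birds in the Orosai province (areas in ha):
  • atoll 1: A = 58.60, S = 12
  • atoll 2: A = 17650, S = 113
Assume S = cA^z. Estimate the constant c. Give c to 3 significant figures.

z = ln(S₂/S₁) / ln(A₂/A₁) = ln(113/12) / ln(17650/58.6) = 2.2425 / 5.7078 = 0.3929
c = S₁ / A₁^z = 12 / 58.6^0.3929 = 12 / 4.95 = 2.424

2.42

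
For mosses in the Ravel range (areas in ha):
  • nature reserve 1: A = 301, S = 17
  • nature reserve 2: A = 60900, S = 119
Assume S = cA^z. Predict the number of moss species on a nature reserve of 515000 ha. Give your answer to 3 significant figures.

260

z = ln(119/17) / ln(60900/301) = 1.9459 / 5.3099 = 0.3665
c = 17 / 301^0.3665 = 17 / 8.097 = 2.1
S₃ = 2.1 × 515000^0.3665 = 2.1 × 123.9 ≈ 260.2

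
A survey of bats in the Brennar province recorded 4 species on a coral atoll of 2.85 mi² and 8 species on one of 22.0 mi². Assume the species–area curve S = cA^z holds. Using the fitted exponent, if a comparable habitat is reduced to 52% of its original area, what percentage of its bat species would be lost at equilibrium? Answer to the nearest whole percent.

20%

z = ln(8/4) / ln(22/2.85) = 0.6931 / 2.0437 = 0.3392
S_new/S_old = (A_new/A_old)^z = 0.52^0.3392 = exp(0.3392 × -0.6539) = 0.8011
Fraction lost = 1 − 0.8011 = 0.1989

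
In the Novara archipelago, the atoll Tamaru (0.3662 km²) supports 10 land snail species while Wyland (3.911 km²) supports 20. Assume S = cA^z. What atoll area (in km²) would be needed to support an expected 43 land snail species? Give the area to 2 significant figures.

z = ln(20/10) / ln(3.911/0.3662) = 0.6931 / 2.3684 = 0.2927
c = 10 / 0.3662^0.2927 = 10 / 0.7453 = 13.42
A = (43/13.42)^(1/0.2927) ⇒ ln A = ln(3.205)/0.2927 = 3.9793
A = e^3.9793 ≈ 53.48 km²

53 km²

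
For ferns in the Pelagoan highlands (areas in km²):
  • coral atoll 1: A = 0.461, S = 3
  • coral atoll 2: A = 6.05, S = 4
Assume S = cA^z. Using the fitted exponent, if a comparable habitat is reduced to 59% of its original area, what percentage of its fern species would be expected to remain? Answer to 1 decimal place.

z = ln(4/3) / ln(6.05/0.461) = 0.2877 / 2.5744 = 0.1117
S_new/S_old = (A_new/A_old)^z = 0.59^0.1117 = exp(0.1117 × -0.5276) = 0.9427

94.3%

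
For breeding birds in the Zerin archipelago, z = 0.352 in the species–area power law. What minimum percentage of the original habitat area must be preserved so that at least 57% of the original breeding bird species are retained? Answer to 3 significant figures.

Need (A_new/A_old)^0.352 = 0.57, so A_new/A_old = 0.57^(1/0.352) = 0.57^2.841
ln(A_new/A_old) = ln 0.57 / 0.352 = -0.5621 / 0.352 = -1.5969
A_new/A_old = e^-1.5969 ≈ 0.2025

20.3%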